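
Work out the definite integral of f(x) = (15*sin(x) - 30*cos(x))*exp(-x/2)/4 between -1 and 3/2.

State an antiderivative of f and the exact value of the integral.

Antiderivative: F(x) = -15*exp(-x/2)*sin(x)/2; value = -15*exp(1/2)*sin(1)/2 - 15*exp(-3/4)*sin(3/2)/2

f has the shape u'v + uv' for u = -15*exp(-x/2)/2 and v = sin(x) — it is the derivative of the product u*v.
F(x) = -15*exp(-x/2)*sin(x)/2 is an antiderivative of f.
Check: d/dx[-15*exp(-x/2)*sin(x)/2] = (15*sin(x) - 30*cos(x))*exp(-x/2)/4 = f(x).
F(3/2) = -15*exp(-3/4)*sin(3/2)/2; F(-1) = 15*exp(1/2)*sin(1)/2.
Integral = F(3/2) - F(-1) = -15*exp(1/2)*sin(1)/2 - 15*exp(-3/4)*sin(3/2)/2.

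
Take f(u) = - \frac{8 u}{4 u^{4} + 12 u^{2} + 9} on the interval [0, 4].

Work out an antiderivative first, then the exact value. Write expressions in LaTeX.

Antiderivative: F(u) = \frac{2}{2 u^{2} + 3}; value = - \frac{64}{105}

The substitution w = 2 u^{2} + 3 works: f is exactly (dF/dw)*(dw/du) for that inner function.
F(u) = \frac{2}{2 u^{2} + 3} is an antiderivative of f.
Check: d/du[\frac{2}{2 u^{2} + 3}] = - \frac{8 u}{4 u^{4} + 12 u^{2} + 9} = f(u).
F(4) = \frac{2}{35}; F(0) = \frac{2}{3}.
Integral = F(4) - F(0) = - \frac{64}{105}.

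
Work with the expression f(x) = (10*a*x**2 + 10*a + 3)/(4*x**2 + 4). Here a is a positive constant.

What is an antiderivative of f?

Whatever form F(x) takes, F'(x) = f(x) is non-negotiable.
Check: d/dx[5*a*x/2 + 3*atan(x)/4] = (10*a*x**2 + 10*a + 3)/(4*x**2 + 4) = f(x).

An antiderivative is F(x) = 5*a*x/2 + 3*atan(x)/4.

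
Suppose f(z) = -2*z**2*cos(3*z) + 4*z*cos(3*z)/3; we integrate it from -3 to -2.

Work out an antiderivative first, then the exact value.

The integrand splits into summands that can be handled one at a time.
F(z) = -2*z**2*sin(3*z)/3 + 4*z*sin(3*z)/9 - 4*z*cos(3*z)/9 + 4*sin(3*z)/27 + 4*cos(3*z)/27 is an antiderivative of f.
Check: d/dz[-2*z**2*sin(3*z)/3 + 4*z*sin(3*z)/9 - 4*z*cos(3*z)/9 + 4*sin(3*z)/27 + 4*cos(3*z)/27] = -2*z**2*cos(3*z) + 4*z*cos(3*z)/3 = f(z).
F(-2) = 92*sin(6)/27 + 28*cos(6)/27; F(-3) = 40*cos(9)/27 + 194*sin(9)/27.
Integral = F(-2) - F(-3) = -194*sin(9)/27 + 92*sin(6)/27 + 28*cos(6)/27 - 40*cos(9)/27.

Antiderivative: F(z) = -2*z**2*sin(3*z)/3 + 4*z*sin(3*z)/9 - 4*z*cos(3*z)/9 + 4*sin(3*z)/27 + 4*cos(3*z)/27; value = -194*sin(9)/27 + 92*sin(6)/27 + 28*cos(6)/27 - 40*cos(9)/27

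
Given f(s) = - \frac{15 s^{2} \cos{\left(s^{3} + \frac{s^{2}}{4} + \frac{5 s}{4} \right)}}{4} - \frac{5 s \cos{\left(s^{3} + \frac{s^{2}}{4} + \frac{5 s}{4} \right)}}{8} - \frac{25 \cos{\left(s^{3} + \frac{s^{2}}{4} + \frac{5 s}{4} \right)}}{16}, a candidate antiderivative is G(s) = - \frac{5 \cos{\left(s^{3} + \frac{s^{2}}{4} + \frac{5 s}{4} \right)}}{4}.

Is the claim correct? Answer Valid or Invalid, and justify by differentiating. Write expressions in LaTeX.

d/ds[G] = \frac{15 s^{2} \sin{\left(s^{3} + \frac{s^{2}}{4} + \frac{5 s}{4} \right)}}{4} + \frac{5 s \sin{\left(s^{3} + \frac{s^{2}}{4} + \frac{5 s}{4} \right)}}{8} + \frac{25 \sin{\left(s^{3} + \frac{s^{2}}{4} + \frac{5 s}{4} \right)}}{16}
d/ds[G] - f(s) = \frac{15 s^{2} \sin{\left(s^{3} + \frac{s^{2}}{4} + \frac{5 s}{4} \right)}}{4} + \frac{15 s^{2} \cos{\left(s^{3} + \frac{s^{2}}{4} + \frac{5 s}{4} \right)}}{4} + \frac{5 s \sin{\left(s^{3} + \frac{s^{2}}{4} + \frac{5 s}{4} \right)}}{8} + \frac{5 s \cos{\left(s^{3} + \frac{s^{2}}{4} + \frac{5 s}{4} \right)}}{8} + \frac{25 \sin{\left(s^{3} + \frac{s^{2}}{4} + \frac{5 s}{4} \right)}}{16} + \frac{25 \cos{\left(s^{3} + \frac{s^{2}}{4} + \frac{5 s}{4} \right)}}{16} != 0.

Invalid: d/ds[G] - f = \frac{15 s^{2} \sin{\left(s^{3} + \frac{s^{2}}{4} + \frac{5 s}{4} \right)}}{4} + \frac{15 s^{2} \cos{\left(s^{3} + \frac{s^{2}}{4} + \frac{5 s}{4} \right)}}{4} + \frac{5 s \sin{\left(s^{3} + \frac{s^{2}}{4} + \frac{5 s}{4} \right)}}{8} + \frac{5 s \cos{\left(s^{3} + \frac{s^{2}}{4} + \frac{5 s}{4} \right)}}{8} + \frac{25 \sin{\left(s^{3} + \frac{s^{2}}{4} + \frac{5 s}{4} \right)}}{16} + \frac{25 \cos{\left(s^{3} + \frac{s^{2}}{4} + \frac{5 s}{4} \right)}}{16}, which is not 0.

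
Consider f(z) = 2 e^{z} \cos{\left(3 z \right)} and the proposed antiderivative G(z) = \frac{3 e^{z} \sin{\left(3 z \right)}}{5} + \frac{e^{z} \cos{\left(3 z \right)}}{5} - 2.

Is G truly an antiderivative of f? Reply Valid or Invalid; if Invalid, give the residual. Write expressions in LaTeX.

Valid - the claim checks out under differentiation.

d/dz[G] = 2 e^{z} \cos{\left(3 z \right)}
This equals f(z) exactly, so the claim holds.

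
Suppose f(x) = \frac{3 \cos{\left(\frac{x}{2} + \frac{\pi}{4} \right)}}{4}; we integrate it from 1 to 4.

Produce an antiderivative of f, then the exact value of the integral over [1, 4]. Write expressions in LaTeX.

Antiderivative: F(x) = \frac{3 \sin{\left(\frac{x}{2} + \frac{\pi}{4} \right)}}{2}; value = - \frac{3 \sin{\left(\frac{1}{2} + \frac{\pi}{4} \right)}}{2} + \frac{3 \sin{\left(\frac{\pi}{4} + 2 \right)}}{2}

A candidate is checked by its d/dx: the result must match f(x).
F(x) = \frac{3 \sin{\left(\frac{x}{2} + \frac{\pi}{4} \right)}}{2} is an antiderivative of f.
Check: d/dx[\frac{3 \sin{\left(\frac{x}{2} + \frac{\pi}{4} \right)}}{2}] = \frac{3 \cos{\left(\frac{x}{2} + \frac{\pi}{4} \right)}}{4} = f(x).
F(4) = \frac{3 \sin{\left(\frac{\pi}{4} + 2 \right)}}{2}; F(1) = \frac{3 \sin{\left(\frac{1}{2} + \frac{\pi}{4} \right)}}{2}.
Integral = F(4) - F(1) = - \frac{3 \sin{\left(\frac{1}{2} + \frac{\pi}{4} \right)}}{2} + \frac{3 \sin{\left(\frac{\pi}{4} + 2 \right)}}{2}.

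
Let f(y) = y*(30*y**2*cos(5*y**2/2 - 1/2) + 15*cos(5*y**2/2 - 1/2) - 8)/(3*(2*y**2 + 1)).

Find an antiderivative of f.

An antiderivative is F(y) = -2*log(3*y**2 + 3/2)/3 + sin(5*y**2/2 - 1/2).

Check any antiderivative F(y) by computing F'(y) and comparing it with f(y).
Check: d/dy[-2*log(3*y**2 + 3/2)/3 + sin(5*y**2/2 - 1/2)] = (30*y**3*cos(5*y**2/2 - 1/2) + 15*y*cos(5*y**2/2 - 1/2) - 8*y)/(6*y**2 + 3), which equals f(y).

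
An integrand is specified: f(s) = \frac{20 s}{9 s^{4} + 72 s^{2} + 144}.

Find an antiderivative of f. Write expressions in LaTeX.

The substitution u = \frac{3 s^{2}}{2} + 6 works: f is exactly (dF/du)*(du/ds) for that inner function.
Check: d/ds[- \frac{10}{9 \left(s^{2} + 4\right)}] = \frac{20 s}{9 s^{4} + 72 s^{2} + 144} = f(s).

An antiderivative is F(s) = - \frac{10}{9 \left(s^{2} + 4\right)}.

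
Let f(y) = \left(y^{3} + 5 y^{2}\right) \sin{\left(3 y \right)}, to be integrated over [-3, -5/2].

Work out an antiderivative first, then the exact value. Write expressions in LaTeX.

Antiderivative: F(y) = - \frac{9 y^{3} \cos{\left(3 y \right)} - 9 y^{2} \sin{\left(3 y \right)} + 45 y^{2} \cos{\left(3 y \right)} - 30 y \sin{\left(3 y \right)} - 6 y \cos{\left(3 y \right)} + 2 \sin{\left(3 y \right)} - 10 \cos{\left(3 y \right)}}{27}; value = \frac{170 \cos{\left(9 \right)}}{27} - \frac{1165 \cos{\left(\frac{15}{2} \right)}}{216} - \frac{11 \sin{\left(9 \right)}}{27} + \frac{83 \sin{\left(\frac{15}{2} \right)}}{108}

Check any antiderivative F(y) by computing F'(y) and comparing it with f(y).
F(y) = - \frac{9 y^{3} \cos{\left(3 y \right)} - 9 y^{2} \sin{\left(3 y \right)} + 45 y^{2} \cos{\left(3 y \right)} - 30 y \sin{\left(3 y \right)} - 6 y \cos{\left(3 y \right)} + 2 \sin{\left(3 y \right)} - 10 \cos{\left(3 y \right)}}{27} is an antiderivative of f.
Check: d/dy[- \frac{9 y^{3} \cos{\left(3 y \right)} - 9 y^{2} \sin{\left(3 y \right)} + 45 y^{2} \cos{\left(3 y \right)} - 30 y \sin{\left(3 y \right)} - 6 y \cos{\left(3 y \right)} + 2 \sin{\left(3 y \right)} - 10 \cos{\left(3 y \right)}}{27}] = y^{3} \sin{\left(3 y \right)} + 5 y^{2} \sin{\left(3 y \right)}, which equals f(y).
F(-5/2) = - \frac{1165 \cos{\left(\frac{15}{2} \right)}}{216} + \frac{83 \sin{\left(\frac{15}{2} \right)}}{108}; F(-3) = \frac{11 \sin{\left(9 \right)}}{27} - \frac{170 \cos{\left(9 \right)}}{27}.
Integral = F(-5/2) - F(-3) = \frac{170 \cos{\left(9 \right)}}{27} - \frac{1165 \cos{\left(\frac{15}{2} \right)}}{216} - \frac{11 \sin{\left(9 \right)}}{27} + \frac{83 \sin{\left(\frac{15}{2} \right)}}{108}.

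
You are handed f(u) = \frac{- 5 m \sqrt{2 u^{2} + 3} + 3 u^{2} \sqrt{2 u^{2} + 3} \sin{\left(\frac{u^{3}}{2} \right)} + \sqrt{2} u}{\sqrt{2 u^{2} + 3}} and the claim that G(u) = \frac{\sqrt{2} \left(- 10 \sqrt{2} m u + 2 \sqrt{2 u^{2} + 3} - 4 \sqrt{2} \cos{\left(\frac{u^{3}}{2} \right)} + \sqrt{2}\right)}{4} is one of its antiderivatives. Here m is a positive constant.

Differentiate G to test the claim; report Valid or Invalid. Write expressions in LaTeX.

Valid: G'(u) = f(u).

d/du[G] = \frac{- 5 m \sqrt{2 u^{2} + 3} + 3 u^{2} \sqrt{2 u^{2} + 3} \sin{\left(\frac{u^{3}}{2} \right)} + \sqrt{2} u}{\sqrt{2 u^{2} + 3}}
This equals f(u) exactly, so the claim holds.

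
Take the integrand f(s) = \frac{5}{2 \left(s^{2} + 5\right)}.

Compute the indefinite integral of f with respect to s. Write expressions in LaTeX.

F(s) = \frac{\sqrt{5} \operatorname{atan}{\left(\frac{\sqrt{5} s}{5} \right)}}{2} + C

Recover f(s) by differentiating a candidate F(s); any mismatch rules it out.
Check: d/ds[\frac{\sqrt{5} \operatorname{atan}{\left(\frac{\sqrt{5} s}{5} \right)}}{2}] = \frac{5}{2 s^{2} + 10}, which equals f(s).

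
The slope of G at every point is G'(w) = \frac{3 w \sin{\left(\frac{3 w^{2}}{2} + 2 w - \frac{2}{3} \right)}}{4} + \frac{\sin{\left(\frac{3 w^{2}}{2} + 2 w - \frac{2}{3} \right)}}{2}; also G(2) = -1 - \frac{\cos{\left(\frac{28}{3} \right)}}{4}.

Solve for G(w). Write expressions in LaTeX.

G'(w) matches the chain-rule pattern g'(h)*h' with inner function h(w) = \frac{3 w^{2}}{2} + 2 w - \frac{2}{3}; substituting u = h(w) collapses the integral.
A general antiderivative is - \frac{\cos{\left(\frac{3 w^{2}}{2} + 2 w - \frac{2}{3} \right)}}{4} + C.
The condition gives C = -1 - \frac{\cos{\left(\frac{28}{3} \right)}}{4} - (- \frac{\cos{\left(\frac{28}{3} \right)}}{4}) = -1.
So G(w) = - \frac{\cos{\left(\frac{3 w^{2}}{2} + 2 w - \frac{2}{3} \right)} + 4}{4}.
Check: d/dw[- \frac{\cos{\left(\frac{3 w^{2}}{2} + 2 w - \frac{2}{3} \right)} + 4}{4}] = \frac{3 w \sin{\left(\frac{3 w^{2}}{2} + 2 w - \frac{2}{3} \right)}}{4} + \frac{\sin{\left(\frac{3 w^{2}}{2} + 2 w - \frac{2}{3} \right)}}{2} = G'(w).

G(w) = - \frac{\cos{\left(\frac{3 w^{2}}{2} + 2 w - \frac{2}{3} \right)} + 4}{4}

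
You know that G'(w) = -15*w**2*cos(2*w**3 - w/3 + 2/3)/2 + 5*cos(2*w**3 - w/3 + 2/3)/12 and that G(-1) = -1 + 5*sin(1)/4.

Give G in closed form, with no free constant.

The substitution u = 2*w**3 - w/3 + 2/3 works: G'(w) is exactly (dG/du)*(du/dw) for that inner function.
A general antiderivative is -5*sin(2*w**3 - w/3 + 2/3)/4 + C.
The condition gives C = -1 + 5*sin(1)/4 - (5*sin(1)/4) = -1.
So G(w) = -5*sin(2*w**3 - w/3 + 2/3)/4 - 1.
Check: d/dw[-5*sin(2*w**3 - w/3 + 2/3)/4 - 1] = -15*w**2*cos(2*w**3 - w/3 + 2/3)/2 + 5*cos(2*w**3 - w/3 + 2/3)/12 = G'(w).

G(w) = -5*sin(2*w**3 - w/3 + 2/3)/4 - 1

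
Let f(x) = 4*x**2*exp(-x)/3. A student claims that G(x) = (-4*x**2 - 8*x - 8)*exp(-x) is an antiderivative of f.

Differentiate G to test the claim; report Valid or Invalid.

Invalid: d/dx[G] - f = 8*x**2*exp(-x)/3, which is not 0.

d/dx[G] = 4*x**2*exp(-x)
d/dx[G] - f(x) = 8*x**2*exp(-x)/3 != 0.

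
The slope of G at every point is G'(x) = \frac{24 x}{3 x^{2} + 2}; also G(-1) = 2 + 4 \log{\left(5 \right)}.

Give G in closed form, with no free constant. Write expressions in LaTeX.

The substitution u = 3 x^{2} + 2 works: G'(x) is exactly (dG/du)*(du/dx) for that inner function.
A general antiderivative is 4 \log{\left(3 x^{2} + 2 \right)} + C.
The condition gives C = 2 + 4 \log{\left(5 \right)} - (4 \log{\left(5 \right)}) = 2.
So G(x) = 2 \left(2 \log{\left(3 x^{2} + 2 \right)} + 1\right).
Check: d/dx[2 \left(2 \log{\left(3 x^{2} + 2 \right)} + 1\right)] = \frac{24 x}{3 x^{2} + 2} = G'(x).

G(x) = 2 \left(2 \log{\left(3 x^{2} + 2 \right)} + 1\right)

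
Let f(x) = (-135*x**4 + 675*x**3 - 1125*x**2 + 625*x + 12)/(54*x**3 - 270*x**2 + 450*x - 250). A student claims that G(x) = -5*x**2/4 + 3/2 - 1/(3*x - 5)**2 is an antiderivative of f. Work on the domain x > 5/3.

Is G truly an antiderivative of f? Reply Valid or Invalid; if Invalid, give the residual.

Valid - differentiating G returns exactly f.

d/dx[G] = (-135*x**4 + 675*x**3 - 1125*x**2 + 625*x + 12)/(54*x**3 - 270*x**2 + 450*x - 250)
This equals f(x) exactly, so the claim holds.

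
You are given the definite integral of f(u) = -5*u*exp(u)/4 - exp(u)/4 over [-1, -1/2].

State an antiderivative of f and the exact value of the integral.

Recognize the product-rule pattern: f = v'r + vr' with v = 1 - 5*u/4, r = exp(u), so integration by parts undoes it.
F(u) = -5*u*exp(u)/4 + exp(u) is an antiderivative of f.
Check: d/du[-5*u*exp(u)/4 + exp(u)] = -5*u*exp(u)/4 - exp(u)/4 = f(u).
F(-1/2) = 13*exp(-1/2)/8; F(-1) = 9*exp(-1)/4.
Integral = F(-1/2) - F(-1) = -9*exp(-1)/4 + 13*exp(-1/2)/8.

Antiderivative: F(u) = -5*u*exp(u)/4 + exp(u); value = -9*exp(-1)/4 + 13*exp(-1/2)/8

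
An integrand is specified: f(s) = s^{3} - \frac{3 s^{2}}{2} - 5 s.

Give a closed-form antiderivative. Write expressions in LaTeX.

An antiderivative is F(s) = \frac{s^{4}}{4} - \frac{s^{3}}{2} - \frac{5 s^{2}}{2}.

Integrate term by term and add the pieces.
Check: d/ds[\frac{s^{4}}{4} - \frac{s^{3}}{2} - \frac{5 s^{2}}{2}] = s^{3} - \frac{3 s^{2}}{2} - 5 s = f(s).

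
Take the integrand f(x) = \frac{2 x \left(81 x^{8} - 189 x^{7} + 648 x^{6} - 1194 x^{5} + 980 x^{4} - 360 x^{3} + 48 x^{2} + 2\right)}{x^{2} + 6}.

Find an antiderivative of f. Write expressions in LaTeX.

An antiderivative is F(x) = \frac{x^{4} \left(3 x - 2\right)^{4} + 8 \log{\left(x^{2} + 6 \right)}}{4}.

For F(x) to be correct the identity F'(x) - f(x) = 0 must hold.
Check: d/dx[\frac{x^{4} \left(3 x - 2\right)^{4} + 8 \log{\left(x^{2} + 6 \right)}}{4}] = \frac{162 x^{9} - 378 x^{8} + 1296 x^{7} - 2388 x^{6} + 1960 x^{5} - 720 x^{4} + 96 x^{3} + 4 x}{x^{2} + 6}, which equals f(x).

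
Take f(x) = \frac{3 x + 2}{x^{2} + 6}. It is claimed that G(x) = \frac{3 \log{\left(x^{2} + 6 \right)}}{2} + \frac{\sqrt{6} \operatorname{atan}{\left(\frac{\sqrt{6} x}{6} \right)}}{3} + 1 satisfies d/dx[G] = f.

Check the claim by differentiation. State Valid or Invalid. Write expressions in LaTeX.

d/dx[G] = \frac{3 x + 2}{x^{2} + 6}
This equals f(x) exactly, so the claim holds.

Valid. The derivative of G reproduces f.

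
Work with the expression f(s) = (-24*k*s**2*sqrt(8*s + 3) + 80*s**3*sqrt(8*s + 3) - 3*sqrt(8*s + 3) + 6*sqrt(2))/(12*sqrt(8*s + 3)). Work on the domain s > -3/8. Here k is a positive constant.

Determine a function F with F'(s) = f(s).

Recover f(s) by differentiating a candidate F(s); any mismatch rules it out.
Check: d/ds[-2*k*s**3/3 + 5*s**4/3 - s/4 + sqrt(4*s + 3/2)/4] = (-24*k*s**2*sqrt(8*s + 3) + 80*s**3*sqrt(8*s + 3) - 3*sqrt(8*s + 3) + 6*sqrt(2))/(12*sqrt(8*s + 3)) = f(s).

An antiderivative is F(s) = -2*k*s**3/3 + 5*s**4/3 - s/4 + sqrt(4*s + 3/2)/4.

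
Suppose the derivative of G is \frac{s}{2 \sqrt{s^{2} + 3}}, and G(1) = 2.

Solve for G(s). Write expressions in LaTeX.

G(s) = \frac{\sqrt{s^{2} + 3} + 2}{2}

G'(s) matches the chain-rule pattern g'(h)*h' with inner function h(s) = s^{2} + 3; substituting u = h(s) collapses the integral.
A general antiderivative is \frac{\sqrt{s^{2} + 3}}{2} + C.
The condition gives C = 2 - (1) = 1.
So G(s) = \frac{\sqrt{s^{2} + 3} + 2}{2}.
Check: d/ds[\frac{\sqrt{s^{2} + 3} + 2}{2}] = \frac{s}{2 \sqrt{s^{2} + 3}} = G'(s).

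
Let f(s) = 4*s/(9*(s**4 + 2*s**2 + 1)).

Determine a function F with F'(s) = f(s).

An antiderivative is F(s) = -2/(9*(s**2 + 1)).

The substitution u = 3*s**2/2 + 3/2 works: f is exactly (dF/du)*(du/ds) for that inner function.
Check: d/ds[-2/(9*(s**2 + 1))] = 4*s/(9*s**4 + 18*s**2 + 9), which equals f(s).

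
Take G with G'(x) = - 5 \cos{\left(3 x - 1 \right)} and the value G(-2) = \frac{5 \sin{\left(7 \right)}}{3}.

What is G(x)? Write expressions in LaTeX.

G(x) = - \frac{5 \sin{\left(3 x - 1 \right)}}{3}

For G(x) to be correct, d/dx[G] must agree with the stated G'(x) identically.
A general antiderivative is - \frac{5 \sin{\left(3 x - 1 \right)}}{3} + C.
The condition gives C = \frac{5 \sin{\left(7 \right)}}{3} - (\frac{5 \sin{\left(7 \right)}}{3}) = 0.
So G(x) = - \frac{5 \sin{\left(3 x - 1 \right)}}{3}.
Check: d/dx[- \frac{5 \sin{\left(3 x - 1 \right)}}{3}] = - 5 \cos{\left(3 x - 1 \right)} = G'(x).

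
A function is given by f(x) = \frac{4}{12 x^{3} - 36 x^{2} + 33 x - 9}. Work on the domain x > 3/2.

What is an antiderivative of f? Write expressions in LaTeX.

Factor the denominator (3 \left(x - 1\right) \left(2 x - 3\right) \left(2 x - 1\right)) and decompose: f = \frac{4}{3 \left(2 x - 1\right)} + \frac{4}{3 \left(2 x - 3\right)} - \frac{4}{3 \left(x - 1\right)}; each piece integrates to a log, atan, or power term.
Check: d/dx[\frac{2 \left(- 2 \log{\left(x - 1 \right)} + \log{\left(4 x^{2} - 8 x + 3 \right)}\right)}{3}] = \frac{4}{12 x^{3} - 36 x^{2} + 33 x - 9} = f(x).

An antiderivative is F(x) = \frac{2 \left(- 2 \log{\left(x - 1 \right)} + \log{\left(4 x^{2} - 8 x + 3 \right)}\right)}{3}.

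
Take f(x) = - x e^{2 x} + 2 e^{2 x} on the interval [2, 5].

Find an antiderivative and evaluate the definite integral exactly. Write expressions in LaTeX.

Antiderivative: F(x) = - \frac{x e^{2 x}}{2} + \frac{5 e^{2 x}}{4}; value = - \frac{5 e^{10}}{4} - \frac{e^{4}}{4}

Recognize the product-rule pattern: f = u'v + uv' with u = \frac{5}{4} - \frac{x}{2}, v = e^{2 x}, so integration by parts undoes it.
F(x) = - \frac{x e^{2 x}}{2} + \frac{5 e^{2 x}}{4} is an antiderivative of f.
Check: d/dx[- \frac{x e^{2 x}}{2} + \frac{5 e^{2 x}}{4}] = - x e^{2 x} + 2 e^{2 x} = f(x).
F(5) = - \frac{5 e^{10}}{4}; F(2) = \frac{e^{4}}{4}.
Integral = F(5) - F(2) = - \frac{5 e^{10}}{4} - \frac{e^{4}}{4}.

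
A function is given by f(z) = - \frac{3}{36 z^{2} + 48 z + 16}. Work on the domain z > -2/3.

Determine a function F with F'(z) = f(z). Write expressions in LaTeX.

An antiderivative is F(z) = \frac{1}{4 \left(3 z + 2\right)}.

Whatever form F(z) takes, F'(z) = f(z) is non-negotiable.
Check: d/dz[\frac{1}{4 \left(3 z + 2\right)}] = - \frac{3}{36 z^{2} + 48 z + 16} = f(z).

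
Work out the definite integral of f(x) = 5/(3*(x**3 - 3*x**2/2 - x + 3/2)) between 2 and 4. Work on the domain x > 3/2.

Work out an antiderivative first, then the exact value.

The denominator factors as 3*(x - 1)*(x + 1)*(2*x - 3); partial fractions split f into directly integrable pieces: 8/(3*(2*x - 3)) + 1/(3*(x + 1)) - 5/(3*(x - 1)).
F(x) = 4*log(x - 3/2)/3 - 5*log(x - 1)/3 + log(x + 1)/3 is an antiderivative of f.
Check: d/dx[4*log(x - 3/2)/3 - 5*log(x - 1)/3 + log(x + 1)/3] = 10/(6*x**3 - 9*x**2 - 6*x + 9), which equals f(x).
F(4) = -5*log(3)/3 + log(5)/3 + 4*log(5/2)/3; F(2) = -4*log(2)/3 + log(3)/3.
Integral = F(4) - F(2) = -2*log(3) + log(5)/3 + 4*log(2)/3 + 4*log(5/2)/3.

Antiderivative: F(x) = 4*log(x - 3/2)/3 - 5*log(x - 1)/3 + log(x + 1)/3; value = -2*log(3) + log(5)/3 + 4*log(2)/3 + 4*log(5/2)/3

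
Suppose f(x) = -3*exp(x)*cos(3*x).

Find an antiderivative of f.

Whatever form F(x) takes, F'(x) = f(x) is non-negotiable.
Check: d/dx[-3*(3*sin(3*x) + cos(3*x))*exp(x)/10] = -3*exp(x)*cos(3*x) = f(x).

An antiderivative is F(x) = -3*(3*sin(3*x) + cos(3*x))*exp(x)/10.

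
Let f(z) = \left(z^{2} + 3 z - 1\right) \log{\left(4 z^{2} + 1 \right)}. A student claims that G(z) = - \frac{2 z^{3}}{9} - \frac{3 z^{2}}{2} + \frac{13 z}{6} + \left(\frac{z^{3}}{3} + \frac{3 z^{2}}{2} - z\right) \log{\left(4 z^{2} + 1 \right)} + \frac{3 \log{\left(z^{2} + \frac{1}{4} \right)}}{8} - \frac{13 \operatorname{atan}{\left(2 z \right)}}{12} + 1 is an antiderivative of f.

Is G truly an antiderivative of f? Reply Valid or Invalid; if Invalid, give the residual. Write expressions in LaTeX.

d/dz[G] = z^{2} \log{\left(4 z^{2} + 1 \right)} + 3 z \log{\left(4 z^{2} + 1 \right)} - \log{\left(4 z^{2} + 1 \right)}
This equals f(z) exactly, so the claim holds.

Valid. The derivative of G reproduces f.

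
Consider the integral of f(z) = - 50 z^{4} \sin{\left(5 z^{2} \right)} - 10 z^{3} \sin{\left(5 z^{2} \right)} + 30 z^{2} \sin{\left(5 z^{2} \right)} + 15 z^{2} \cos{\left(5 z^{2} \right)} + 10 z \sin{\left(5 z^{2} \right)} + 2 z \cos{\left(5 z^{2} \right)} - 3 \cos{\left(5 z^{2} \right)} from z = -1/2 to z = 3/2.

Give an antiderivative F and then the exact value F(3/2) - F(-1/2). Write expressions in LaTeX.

Antiderivative: F(z) = \left(5 z^{3} + z^{2} - 3 z - 1\right) \cos{\left(5 z^{2} \right)}; value = - \frac{\cos{\left(\frac{5}{4} \right)}}{8} + \frac{109 \cos{\left(\frac{45}{4} \right)}}{8}

f has the shape u'v + uv' for u = 5 z^{3} + z^{2} - 3 z - 1 and v = \cos{\left(5 z^{2} \right)} — it is the derivative of the product u*v.
F(z) = \left(5 z^{3} + z^{2} - 3 z - 1\right) \cos{\left(5 z^{2} \right)} is an antiderivative of f.
Check: d/dz[\left(5 z^{3} + z^{2} - 3 z - 1\right) \cos{\left(5 z^{2} \right)}] = - 50 z^{4} \sin{\left(5 z^{2} \right)} - 10 z^{3} \sin{\left(5 z^{2} \right)} + 30 z^{2} \sin{\left(5 z^{2} \right)} + 15 z^{2} \cos{\left(5 z^{2} \right)} + 10 z \sin{\left(5 z^{2} \right)} + 2 z \cos{\left(5 z^{2} \right)} - 3 \cos{\left(5 z^{2} \right)} = f(z).
F(3/2) = \frac{109 \cos{\left(\frac{45}{4} \right)}}{8}; F(-1/2) = \frac{\cos{\left(\frac{5}{4} \right)}}{8}.
Integral = F(3/2) - F(-1/2) = - \frac{\cos{\left(\frac{5}{4} \right)}}{8} + \frac{109 \cos{\left(\frac{45}{4} \right)}}{8}.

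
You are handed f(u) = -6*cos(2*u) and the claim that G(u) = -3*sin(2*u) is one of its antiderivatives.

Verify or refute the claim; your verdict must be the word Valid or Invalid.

Valid - differentiating G returns exactly f.

d/du[G] = -6*cos(2*u)
This equals f(u) exactly, so the claim holds.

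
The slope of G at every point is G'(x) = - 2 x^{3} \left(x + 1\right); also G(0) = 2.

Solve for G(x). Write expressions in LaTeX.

G(x) = - \frac{2 x^{5}}{5} - \frac{x^{4}}{2} + 2

For G(x) to be correct, d/dx[G] must agree with the stated G'(x) identically.
A general antiderivative is - \frac{2 x^{5}}{5} - \frac{x^{4}}{2} + C.
The condition gives C = 2 - (0) = 2.
So G(x) = - \frac{2 x^{5}}{5} - \frac{x^{4}}{2} + 2.
Check: d/dx[- \frac{2 x^{5}}{5} - \frac{x^{4}}{2} + 2] = - 2 x^{4} - 2 x^{3}, which equals G'(x).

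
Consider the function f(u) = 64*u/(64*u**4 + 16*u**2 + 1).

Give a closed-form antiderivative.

f matches the chain-rule pattern g'(h)*h' with inner function h(u) = 4*u**2 + 1/2; substituting w = h(u) collapses the integral.
Check: d/du[-2/(4*u**2 + 1/2)] = 64*u/(64*u**4 + 16*u**2 + 1) = f(u).

An antiderivative is F(u) = -2/(4*u**2 + 1/2).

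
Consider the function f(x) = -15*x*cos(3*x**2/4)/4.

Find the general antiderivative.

f matches the chain-rule pattern g'(h)*h' with inner function h(x) = 3*x**2/4; substituting u = h(x) collapses the integral.
Check: d/dx[-5*sin(3*x**2/4)/2] = -15*x*cos(3*x**2/4)/4 = f(x).

F(x) = -5*sin(3*x**2/4)/2 + C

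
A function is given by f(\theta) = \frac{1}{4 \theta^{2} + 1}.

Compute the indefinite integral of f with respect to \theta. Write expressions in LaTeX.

Whatever form F(\theta) takes, F'(\theta) = f(\theta) is non-negotiable.
Check: d/d\theta[\frac{\operatorname{atan}{\left(2 \theta \right)}}{2}] = \frac{1}{4 \theta^{2} + 1} = f(\theta).

F(\theta) = \frac{\operatorname{atan}{\left(2 \theta \right)}}{2} + C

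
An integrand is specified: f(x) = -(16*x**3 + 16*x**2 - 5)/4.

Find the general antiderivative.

F(x) = -x**4 - 4*x**3/3 + 5*x/4 + C

A first test for any F(x): its x-derivative must equal f(x) identically.
Check: d/dx[-x**4 - 4*x**3/3 + 5*x/4] = -4*x**3 - 4*x**2 + 5/4, which equals f(x).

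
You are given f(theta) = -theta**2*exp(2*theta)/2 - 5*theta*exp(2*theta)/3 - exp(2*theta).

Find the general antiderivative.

F(theta) = (-6*theta**2 - 14*theta - 5)*exp(2*theta)/24 + C

Recognize the product-rule pattern: f = u'v + uv' with u = -theta**2/4 - 7*theta/12 - 5/24, v = exp(2*theta), so integration by parts undoes it.
Check: d/dtheta[(-6*theta**2 - 14*theta - 5)*exp(2*theta)/24] = -theta**2*exp(2*theta)/2 - 5*theta*exp(2*theta)/3 - exp(2*theta) = f(theta).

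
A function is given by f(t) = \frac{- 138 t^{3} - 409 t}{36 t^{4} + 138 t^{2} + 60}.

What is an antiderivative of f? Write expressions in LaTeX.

Differentiate the proposed F(t) back; it has to land on f(t) exactly.
Check: d/dt[- \frac{3 \log{\left(\frac{t^{2}}{2} + \frac{5}{3} \right)} + 20 \log{\left(4 t^{2} + 2 \right)}}{12}] = \frac{- 138 t^{3} - 409 t}{36 t^{4} + 138 t^{2} + 60} = f(t).

An antiderivative is F(t) = - \frac{3 \log{\left(\frac{t^{2}}{2} + \frac{5}{3} \right)} + 20 \log{\left(4 t^{2} + 2 \right)}}{12}.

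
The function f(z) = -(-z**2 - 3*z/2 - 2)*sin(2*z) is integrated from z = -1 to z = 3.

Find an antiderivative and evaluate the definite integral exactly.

Any candidate F(z) must reproduce f(z) exactly when differentiated.
F(z) = -(4*z**2*cos(2*z) - 4*z*sin(2*z) + 6*z*cos(2*z) - 3*sin(2*z) + 6*cos(2*z))/8 is an antiderivative of f.
Check: d/dz[-(4*z**2*cos(2*z) - 4*z*sin(2*z) + 6*z*cos(2*z) - 3*sin(2*z) + 6*cos(2*z))/8] = z**2*sin(2*z) + 3*z*sin(2*z)/2 + 2*sin(2*z), which equals f(z).
F(3) = -15*cos(6)/2 + 15*sin(6)/8; F(-1) = sin(2)/8 - cos(2)/2.
Integral = F(3) - F(-1) = -15*cos(6)/2 + 15*sin(6)/8 + cos(2)/2 - sin(2)/8.

Antiderivative: F(z) = -(4*z**2*cos(2*z) - 4*z*sin(2*z) + 6*z*cos(2*z) - 3*sin(2*z) + 6*cos(2*z))/8; value = -15*cos(6)/2 + 15*sin(6)/8 + cos(2)/2 - sin(2)/8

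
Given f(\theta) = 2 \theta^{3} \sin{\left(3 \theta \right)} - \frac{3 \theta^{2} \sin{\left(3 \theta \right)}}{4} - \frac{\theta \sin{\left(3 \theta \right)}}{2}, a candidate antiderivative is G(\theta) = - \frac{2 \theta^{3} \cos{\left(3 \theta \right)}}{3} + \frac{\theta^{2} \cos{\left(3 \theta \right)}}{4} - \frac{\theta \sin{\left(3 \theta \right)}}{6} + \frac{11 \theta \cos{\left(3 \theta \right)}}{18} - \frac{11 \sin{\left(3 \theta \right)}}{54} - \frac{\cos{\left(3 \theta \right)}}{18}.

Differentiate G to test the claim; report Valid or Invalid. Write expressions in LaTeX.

d/d\theta[G] = 2 \theta^{3} \sin{\left(3 \theta \right)} - \frac{3 \theta^{2} \sin{\left(3 \theta \right)}}{4} - 2 \theta^{2} \cos{\left(3 \theta \right)} - \frac{11 \theta \sin{\left(3 \theta \right)}}{6}
d/d\theta[G] - f(\theta) = - 2 \theta^{2} \cos{\left(3 \theta \right)} - \frac{4 \theta \sin{\left(3 \theta \right)}}{3} != 0.

Invalid: d/d\theta[G] - f = - 2 \theta^{2} \cos{\left(3 \theta \right)} - \frac{4 \theta \sin{\left(3 \theta \right)}}{3}, which is not 0.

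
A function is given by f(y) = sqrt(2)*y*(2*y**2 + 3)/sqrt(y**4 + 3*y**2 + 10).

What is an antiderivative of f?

The substitution u = y**4/2 + 3*y**2/2 + 5 works: f is exactly (dF/du)*(du/dy) for that inner function.
Check: d/dy[sqrt(2)*sqrt(y**4 + 3*y**2 + 10)] = (2*sqrt(2)*y**3 + 3*sqrt(2)*y)/sqrt(y**4 + 3*y**2 + 10), which equals f(y).

An antiderivative is F(y) = sqrt(2)*sqrt(y**4 + 3*y**2 + 10).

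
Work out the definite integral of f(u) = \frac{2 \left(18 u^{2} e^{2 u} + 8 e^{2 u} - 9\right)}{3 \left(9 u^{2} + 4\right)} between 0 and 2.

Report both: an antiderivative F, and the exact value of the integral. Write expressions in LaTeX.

Recover f(u) by differentiating a candidate F(u); any mismatch rules it out.
F(u) = \frac{2 e^{2 u} - 3 \operatorname{atan}{\left(\frac{3 u}{2} \right)}}{3} is an antiderivative of f.
Check: d/du[\frac{2 e^{2 u} - 3 \operatorname{atan}{\left(\frac{3 u}{2} \right)}}{3}] = \frac{36 u^{2} e^{2 u} + 16 e^{2 u} - 18}{27 u^{2} + 12}, which equals f(u).
F(2) = - \operatorname{atan}{\left(3 \right)} + \frac{2 e^{4}}{3}; F(0) = \frac{2}{3}.
Integral = F(2) - F(0) = - \operatorname{atan}{\left(3 \right)} - \frac{2}{3} + \frac{2 e^{4}}{3}.

Antiderivative: F(u) = \frac{2 e^{2 u} - 3 \operatorname{atan}{\left(\frac{3 u}{2} \right)}}{3}; value = - \operatorname{atan}{\left(3 \right)} - \frac{2}{3} + \frac{2 e^{4}}{3}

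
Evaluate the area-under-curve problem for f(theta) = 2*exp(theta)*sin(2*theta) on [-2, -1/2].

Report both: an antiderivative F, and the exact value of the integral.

Any candidate F(theta) must reproduce f(theta) exactly when differentiated.
F(theta) = 2*exp(theta)*sin(2*theta)/5 - 4*exp(theta)*cos(2*theta)/5 is an antiderivative of f.
Check: d/dtheta[2*exp(theta)*sin(2*theta)/5 - 4*exp(theta)*cos(2*theta)/5] = 2*exp(theta)*sin(2*theta) = f(theta).
F(-1/2) = -4*exp(-1/2)*cos(1)/5 - 2*exp(-1/2)*sin(1)/5; F(-2) = -2*exp(-2)*sin(4)/5 - 4*exp(-2)*cos(4)/5.
Integral = F(-1/2) - F(-2) = -4*exp(-1/2)*cos(1)/5 - 2*exp(-1/2)*sin(1)/5 + 4*exp(-2)*cos(4)/5 + 2*exp(-2)*sin(4)/5.

Antiderivative: F(theta) = 2*exp(theta)*sin(2*theta)/5 - 4*exp(theta)*cos(2*theta)/5; value = -4*exp(-1/2)*cos(1)/5 - 2*exp(-1/2)*sin(1)/5 + 4*exp(-2)*cos(4)/5 + 2*exp(-2)*sin(4)/5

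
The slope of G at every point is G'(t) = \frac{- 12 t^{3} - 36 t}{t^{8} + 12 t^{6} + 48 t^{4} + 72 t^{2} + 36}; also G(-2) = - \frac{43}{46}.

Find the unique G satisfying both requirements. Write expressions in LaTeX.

G'(t) matches the chain-rule pattern g'(h)*h' with inner function h(t) = \frac{t^{4}}{3} + 2 t^{2} + 2; substituting u = h(t) collapses the integral.
A general antiderivative is \frac{1}{\frac{t^{4}}{3} + 2 t^{2} + 2} + C.
The condition gives C = - \frac{43}{46} - (\frac{3}{46}) = -1.
So G(t) = -1 + \frac{1}{\frac{t^{4}}{3} + 2 t^{2} + 2}.
Check: d/dt[-1 + \frac{1}{\frac{t^{4}}{3} + 2 t^{2} + 2}] = \frac{- 12 t^{3} - 36 t}{t^{8} + 12 t^{6} + 48 t^{4} + 72 t^{2} + 36} = G'(t).

G(t) = -1 + \frac{1}{\frac{t^{4}}{3} + 2 t^{2} + 2}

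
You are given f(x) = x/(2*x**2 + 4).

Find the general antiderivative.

The substitution u = x**2 + 2 works: f is exactly (dF/du)*(du/dx) for that inner function.
Check: d/dx[log(x**2 + 2)/4] = x/(2*x**2 + 4) = f(x).

F(x) = log(x**2 + 2)/4 + C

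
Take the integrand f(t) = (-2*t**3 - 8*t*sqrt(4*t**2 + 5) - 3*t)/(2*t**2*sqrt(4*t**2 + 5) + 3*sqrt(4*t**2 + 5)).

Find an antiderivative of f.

An antiderivative is F(t) = (-sqrt(4*t**2 + 5) - 8*log(4*t**2 + 6))/4.

Differentiate the proposed F(t) back; it has to land on f(t) exactly.
Check: d/dt[(-sqrt(4*t**2 + 5) - 8*log(4*t**2 + 6))/4] = (-2*t**3 - 8*t*sqrt(4*t**2 + 5) - 3*t)/(2*t**2*sqrt(4*t**2 + 5) + 3*sqrt(4*t**2 + 5)) = f(t).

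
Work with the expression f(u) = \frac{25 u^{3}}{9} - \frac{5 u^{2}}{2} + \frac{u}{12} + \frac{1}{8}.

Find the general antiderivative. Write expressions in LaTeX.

f matches the chain-rule pattern g'(h)*h' with inner function h(u) = \frac{5 u^{2}}{3} - u - \frac{1}{4}; substituting w = h(u) collapses the integral.
Check: d/du[\frac{\left(\frac{5 u^{2}}{3} - u - \frac{1}{4}\right)^{2}}{4}] = \frac{25 u^{3}}{9} - \frac{5 u^{2}}{2} + \frac{u}{12} + \frac{1}{8} = f(u).

F(u) = \frac{\left(\frac{5 u^{2}}{3} - u - \frac{1}{4}\right)^{2}}{4} + C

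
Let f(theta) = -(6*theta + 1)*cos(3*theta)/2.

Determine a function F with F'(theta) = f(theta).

Since d/dtheta undoes antidifferentiation here, F'(theta) = f(theta) is required of F(theta).
Check: d/dtheta[-(6*theta*sin(3*theta) + sin(3*theta) + 2*cos(3*theta))/6] = -3*theta*cos(3*theta) - cos(3*theta)/2, which equals f(theta).

An antiderivative is F(theta) = -(6*theta*sin(3*theta) + sin(3*theta) + 2*cos(3*theta))/6.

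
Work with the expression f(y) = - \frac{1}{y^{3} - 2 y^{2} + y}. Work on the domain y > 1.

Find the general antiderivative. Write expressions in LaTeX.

Factor the denominator (y \left(y - 1\right)^{2}) and decompose: f = \frac{1}{y - 1} - \frac{1}{\left(y - 1\right)^{2}} - \frac{1}{y}; each piece integrates to a log, atan, or power term.
Check: d/dy[- \log{\left(y \right)} + \log{\left(y - 1 \right)} + \frac{1}{y - 1}] = - \frac{1}{y^{3} - 2 y^{2} + y} = f(y).

F(y) = - \log{\left(y \right)} + \log{\left(y - 1 \right)} + \frac{1}{y - 1} + C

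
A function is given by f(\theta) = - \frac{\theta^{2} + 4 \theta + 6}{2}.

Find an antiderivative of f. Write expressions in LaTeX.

A candidate is checked by its d/d\theta: the result must match f(\theta).
Check: d/d\theta[- \frac{\theta^{3}}{6} - \theta^{2} - 3 \theta] = - \frac{\theta^{2}}{2} - 2 \theta - 3, which equals f(\theta).

An antiderivative is F(\theta) = - \frac{\theta^{3}}{6} - \theta^{2} - 3 \theta.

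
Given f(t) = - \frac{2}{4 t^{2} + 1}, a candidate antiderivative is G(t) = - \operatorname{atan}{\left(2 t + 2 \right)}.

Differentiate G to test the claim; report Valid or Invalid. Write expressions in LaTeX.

d/dt[G] = - \frac{2}{4 t^{2} + 8 t + 5}
d/dt[G] - f(t) = \frac{16 t + 8}{16 t^{4} + 32 t^{3} + 24 t^{2} + 8 t + 5} != 0.

Invalid: d/dt[G] - f = \frac{16 t + 8}{16 t^{4} + 32 t^{3} + 24 t^{2} + 8 t + 5}, which is not 0.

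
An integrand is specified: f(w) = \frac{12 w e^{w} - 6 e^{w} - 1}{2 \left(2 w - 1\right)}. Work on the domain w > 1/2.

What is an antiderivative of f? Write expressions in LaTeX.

An antiderivative is F(w) = \frac{12 e^{w} - \log{\left(2 w - 1 \right)}}{4}.

Differentiate the proposed F(w) back; it has to land on f(w) exactly.
Check: d/dw[\frac{12 e^{w} - \log{\left(2 w - 1 \right)}}{4}] = \frac{12 w e^{w} - 6 e^{w} - 1}{4 w - 2}, which equals f(w).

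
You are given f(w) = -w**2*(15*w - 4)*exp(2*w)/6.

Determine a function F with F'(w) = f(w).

An antiderivative is F(w) = -(60*w**3 - 106*w**2 + 106*w - 53)*exp(2*w)/48.

f has the shape u'v + uv' for u = -5*w**3/4 + 53*w**2/24 - 53*w/24 + 53/48 and v = exp(2*w) — it is the derivative of the product u*v.
Check: d/dw[-(60*w**3 - 106*w**2 + 106*w - 53)*exp(2*w)/48] = -5*w**3*exp(2*w)/2 + 2*w**2*exp(2*w)/3, which equals f(w).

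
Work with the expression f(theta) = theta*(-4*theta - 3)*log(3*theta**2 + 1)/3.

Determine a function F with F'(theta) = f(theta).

An antiderivative is F(theta) = (48*theta**3 + 9*theta**2*(-8*theta - 9)*log(3*theta**2 + 1) + 81*theta**2 - 48*theta - 27*log(theta**2 + 1/3) + 16*sqrt(3)*atan(sqrt(3)*theta))/162.

Any candidate F(theta) must reproduce f(theta) exactly when differentiated.
Check: d/dtheta[(48*theta**3 + 9*theta**2*(-8*theta - 9)*log(3*theta**2 + 1) + 81*theta**2 - 48*theta - 27*log(theta**2 + 1/3) + 16*sqrt(3)*atan(sqrt(3)*theta))/162] = -4*theta**2*log(3*theta**2 + 1)/3 - theta*log(3*theta**2 + 1), which equals f(theta).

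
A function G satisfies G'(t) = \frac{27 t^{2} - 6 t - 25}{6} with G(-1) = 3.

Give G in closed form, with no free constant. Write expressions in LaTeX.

Check a candidate G(t) by differentiating: d/dt[G] must match the given G'(t).
A general antiderivative is \frac{3 t^{3}}{2} - \frac{t^{2}}{2} - \frac{25 t}{6} + \frac{1}{3} + C.
The condition gives C = 3 - (\frac{5}{2}) = \frac{1}{2}.
So G(t) = \frac{3 t^{3}}{2} - \frac{t^{2}}{2} - \frac{25 t}{6} + \frac{5}{6}.
Check: d/dt[\frac{3 t^{3}}{2} - \frac{t^{2}}{2} - \frac{25 t}{6} + \frac{5}{6}] = \frac{9 t^{2}}{2} - t - \frac{25}{6}, which equals G'(t).

G(t) = \frac{3 t^{3}}{2} - \frac{t^{2}}{2} - \frac{25 t}{6} + \frac{5}{6}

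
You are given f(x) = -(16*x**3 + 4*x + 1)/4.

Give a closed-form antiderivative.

An antiderivative is F(x) = -x**4 - x**2/2 - x/4.

Since d/dx undoes antidifferentiation here, F'(x) = f(x) is required of F(x).
Check: d/dx[-x**4 - x**2/2 - x/4] = -4*x**3 - x - 1/4, which equals f(x).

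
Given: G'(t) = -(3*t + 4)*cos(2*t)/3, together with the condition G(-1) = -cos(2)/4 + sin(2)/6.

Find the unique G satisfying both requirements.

Any candidate G(t) must reproduce the stated G'(t) exactly.
A general antiderivative is -t*sin(2*t)/2 - 2*sin(2*t)/3 - cos(2*t)/4 + C.
The condition gives C = -cos(2)/4 + sin(2)/6 - (-cos(2)/4 + sin(2)/6) = 0.
So G(t) = -(6*t*sin(2*t) + 8*sin(2*t) + 3*cos(2*t))/12.
Check: d/dt[-(6*t*sin(2*t) + 8*sin(2*t) + 3*cos(2*t))/12] = -t*cos(2*t) - 4*cos(2*t)/3, which equals G'(t).

G(t) = -(6*t*sin(2*t) + 8*sin(2*t) + 3*cos(2*t))/12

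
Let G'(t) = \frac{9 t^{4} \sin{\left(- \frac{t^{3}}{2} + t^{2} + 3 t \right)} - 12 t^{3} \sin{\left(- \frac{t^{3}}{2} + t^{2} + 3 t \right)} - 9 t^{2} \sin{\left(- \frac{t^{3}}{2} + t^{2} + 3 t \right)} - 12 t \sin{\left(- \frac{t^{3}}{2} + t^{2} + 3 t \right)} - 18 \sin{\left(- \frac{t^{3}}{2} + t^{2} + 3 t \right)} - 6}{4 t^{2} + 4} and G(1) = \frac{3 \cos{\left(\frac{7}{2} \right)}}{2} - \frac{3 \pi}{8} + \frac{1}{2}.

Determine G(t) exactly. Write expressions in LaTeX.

G(t) = \frac{3 \cos{\left(- \frac{t^{3}}{2} + t^{2} + 3 t \right)}}{2} - \frac{3 \operatorname{atan}{\left(t \right)}}{2} + \frac{1}{2}

Since d/dt undoes antidifferentiation here, G(t) must give back the stated G'(t).
A general antiderivative is \frac{3 \cos{\left(- \frac{t^{3}}{2} + t^{2} + 3 t \right)}}{2} - \frac{3 \operatorname{atan}{\left(t \right)}}{2} + C.
The condition gives C = \frac{3 \cos{\left(\frac{7}{2} \right)}}{2} - \frac{3 \pi}{8} + \frac{1}{2} - (\frac{3 \cos{\left(\frac{7}{2} \right)}}{2} - \frac{3 \pi}{8}) = \frac{1}{2}.
So G(t) = \frac{3 \cos{\left(- \frac{t^{3}}{2} + t^{2} + 3 t \right)}}{2} - \frac{3 \operatorname{atan}{\left(t \right)}}{2} + \frac{1}{2}.
Check: d/dt[\frac{3 \cos{\left(- \frac{t^{3}}{2} + t^{2} + 3 t \right)}}{2} - \frac{3 \operatorname{atan}{\left(t \right)}}{2} + \frac{1}{2}] = \frac{9 t^{4} \sin{\left(- \frac{t^{3}}{2} + t^{2} + 3 t \right)} - 12 t^{3} \sin{\left(- \frac{t^{3}}{2} + t^{2} + 3 t \right)} - 9 t^{2} \sin{\left(- \frac{t^{3}}{2} + t^{2} + 3 t \right)} - 12 t \sin{\left(- \frac{t^{3}}{2} + t^{2} + 3 t \right)} - 18 \sin{\left(- \frac{t^{3}}{2} + t^{2} + 3 t \right)} - 6}{4 t^{2} + 4} = G'(t).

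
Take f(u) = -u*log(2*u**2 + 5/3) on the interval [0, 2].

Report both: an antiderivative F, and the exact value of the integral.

Antiderivative: F(u) = -u**2*log(2*u**2 + 5/3)/2 + u**2/2 - 5*log(6*u**2 + 5)/12; value = -2*log(29/3) - 5*log(29)/12 + 5*log(5)/12 + 2

Whatever form F(u) takes, F'(u) = f(u) is non-negotiable.
F(u) = -u**2*log(2*u**2 + 5/3)/2 + u**2/2 - 5*log(6*u**2 + 5)/12 is an antiderivative of f.
Check: d/du[-u**2*log(2*u**2 + 5/3)/2 + u**2/2 - 5*log(6*u**2 + 5)/12] = -u*log(2*u**2 + 5/3) = f(u).
F(2) = -2*log(29/3) - 5*log(29)/12 + 2; F(0) = -5*log(5)/12.
Integral = F(2) - F(0) = -2*log(29/3) - 5*log(29)/12 + 5*log(5)/12 + 2.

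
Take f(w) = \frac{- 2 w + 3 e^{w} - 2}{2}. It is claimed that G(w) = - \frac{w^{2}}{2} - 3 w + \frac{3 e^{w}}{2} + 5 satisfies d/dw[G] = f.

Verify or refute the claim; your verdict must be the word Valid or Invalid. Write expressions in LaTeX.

d/dw[G] = - w + \frac{3 e^{w}}{2} - 3
d/dw[G] - f(w) = -2 != 0.

Invalid: d/dw[G] - f = -2, which is not 0.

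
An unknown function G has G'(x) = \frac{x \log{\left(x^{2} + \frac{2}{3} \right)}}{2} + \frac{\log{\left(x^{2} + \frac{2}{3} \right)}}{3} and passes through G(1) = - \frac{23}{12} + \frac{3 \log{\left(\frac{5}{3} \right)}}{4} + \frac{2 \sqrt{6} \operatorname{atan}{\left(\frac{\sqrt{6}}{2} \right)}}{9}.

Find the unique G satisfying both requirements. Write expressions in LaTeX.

Integrate term by term and add the pieces.
A general antiderivative is - \frac{x^{2}}{4} - \frac{2 x}{3} + \left(\frac{x^{2}}{4} + \frac{x}{3}\right) \log{\left(x^{2} + \frac{2}{3} \right)} + \frac{\log{\left(x^{2} + \frac{2}{3} \right)}}{6} + \frac{2 \sqrt{6} \operatorname{atan}{\left(\frac{\sqrt{6} x}{2} \right)}}{9} + C.
The condition gives C = - \frac{23}{12} + \frac{3 \log{\left(\frac{5}{3} \right)}}{4} + \frac{2 \sqrt{6} \operatorname{atan}{\left(\frac{\sqrt{6}}{2} \right)}}{9} - (- \frac{11}{12} + \frac{3 \log{\left(\frac{5}{3} \right)}}{4} + \frac{2 \sqrt{6} \operatorname{atan}{\left(\frac{\sqrt{6}}{2} \right)}}{9}) = -1.
So G(x) = \frac{- 9 x^{2} + 3 x \left(3 x + 4\right) \log{\left(x^{2} + \frac{2}{3} \right)} - 24 x + 6 \log{\left(x^{2} + \frac{2}{3} \right)} + 8 \sqrt{6} \operatorname{atan}{\left(\frac{\sqrt{6} x}{2} \right)} - 36}{36}.
Check: d/dx[\frac{- 9 x^{2} + 3 x \left(3 x + 4\right) \log{\left(x^{2} + \frac{2}{3} \right)} - 24 x + 6 \log{\left(x^{2} + \frac{2}{3} \right)} + 8 \sqrt{6} \operatorname{atan}{\left(\frac{\sqrt{6} x}{2} \right)} - 36}{36}] = \frac{x \log{\left(x^{2} + \frac{2}{3} \right)}}{2} + \frac{\log{\left(x^{2} + \frac{2}{3} \right)}}{3} = G'(x).

G(x) = \frac{- 9 x^{2} + 3 x \left(3 x + 4\right) \log{\left(x^{2} + \frac{2}{3} \right)} - 24 x + 6 \log{\left(x^{2} + \frac{2}{3} \right)} + 8 \sqrt{6} \operatorname{atan}{\left(\frac{\sqrt{6} x}{2} \right)} - 36}{36}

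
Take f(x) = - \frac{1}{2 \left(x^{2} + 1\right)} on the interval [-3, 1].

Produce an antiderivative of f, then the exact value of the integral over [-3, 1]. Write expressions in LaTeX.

A candidate is checked by its d/dx: the result must match f(x).
F(x) = - \frac{\operatorname{atan}{\left(x \right)}}{2} is an antiderivative of f.
Check: d/dx[- \frac{\operatorname{atan}{\left(x \right)}}{2}] = - \frac{1}{2 x^{2} + 2}, which equals f(x).
F(1) = - \frac{\pi}{8}; F(-3) = \frac{\operatorname{atan}{\left(3 \right)}}{2}.
Integral = F(1) - F(-3) = - \frac{\operatorname{atan}{\left(3 \right)}}{2} - \frac{\pi}{8}.

Antiderivative: F(x) = - \frac{\operatorname{atan}{\left(x \right)}}{2}; value = - \frac{\operatorname{atan}{\left(3 \right)}}{2} - \frac{\pi}{8}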